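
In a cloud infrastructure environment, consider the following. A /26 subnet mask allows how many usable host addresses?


Given: subnet mask /26
Host bits = 32 - 26 = 6
Total addresses = 2^6 = 64
Usable hosts = 64 - 2 (network + broadcast) = 62

62


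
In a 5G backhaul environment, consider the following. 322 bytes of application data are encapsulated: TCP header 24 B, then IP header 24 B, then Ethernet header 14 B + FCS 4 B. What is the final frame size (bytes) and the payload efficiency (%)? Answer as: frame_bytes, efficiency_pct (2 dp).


TCP segment = 322 + 24 = 346 B
IP packet = 346 + 24 = 370 B
Ethernet frame = 370 + 14 + 4 = 388 B
Efficiency = app / frame = 322 / 388 = 0.829897 = 82.9897% -> 82.99% (2 dp)

388, 82.99


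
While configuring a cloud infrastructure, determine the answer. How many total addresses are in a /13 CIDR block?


Given: CIDR prefix /13
Host bits = 32 - 13 = 19
Total addresses = 2^19 = 524288

524288


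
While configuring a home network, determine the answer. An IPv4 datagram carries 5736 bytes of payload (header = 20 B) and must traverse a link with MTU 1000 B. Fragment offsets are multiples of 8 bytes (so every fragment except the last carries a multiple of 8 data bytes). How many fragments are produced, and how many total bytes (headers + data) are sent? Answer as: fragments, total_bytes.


Max data per non-final fragment = floor((MTU - header)/8)*8 = floor((1000 - 20)/8)*8 = floor(980/8)*8 = 976 B
Final fragment needs no 8-byte alignment: it can carry up to MTU - header = 980 B
Non-final fragments needed = ceil((payload - 980) / 976) = ceil(4756/976) = ceil(4.8730) = 5
Number of fragments = 5 + 1 = 6
Fragment sizes (data): 5 * 976 B + 856 B (last, 856 <= 980 OK)
Total bytes sent = payload + n_frags * header = 5736 + 6*20 = 5736 + 120 = 5856 B

6, 5856


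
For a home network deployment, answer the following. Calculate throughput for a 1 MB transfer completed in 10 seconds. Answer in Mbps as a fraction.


Given: file = 1 MB, time = 10 s
File in Mb = 1 * 8 = 8 Mb
Throughput = 8 / 10 Mbps
Throughput = 4/5 Mbps

4/5


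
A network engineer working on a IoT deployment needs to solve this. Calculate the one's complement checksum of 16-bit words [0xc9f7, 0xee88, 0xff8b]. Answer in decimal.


Given words: [0xc9f7, 0xee88, 0xff8b]
Step 1: Sum all words
Raw sum = 51703 + 61064 + 65419 = 178186
Step 2: Fold carry: (47114 + 2) = 47116
One's complement = ~47116 & 0xFFFF = 18419

18419


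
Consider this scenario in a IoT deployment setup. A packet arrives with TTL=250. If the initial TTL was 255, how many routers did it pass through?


Given: initial TTL = 255, received TTL = 250
Hops = initial TTL - received TTL
Hops = 255 - 250 = 5

5


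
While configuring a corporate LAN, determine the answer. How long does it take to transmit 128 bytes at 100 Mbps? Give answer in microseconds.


Given: packet = 128 bytes, bandwidth = 100 Mbps
Packet in bits = 128 * 8 = 1024 bits
Bandwidth = 100 * 10^6 = 100000000 bps
Time = 1024 / 100000000 seconds
Time in us = 1024 * 10^6 / 100000000 = 10.24

10.24


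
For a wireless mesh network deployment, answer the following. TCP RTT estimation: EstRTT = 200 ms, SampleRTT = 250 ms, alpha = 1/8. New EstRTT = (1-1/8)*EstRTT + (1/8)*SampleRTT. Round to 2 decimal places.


Given: EstRTT = 200 ms, SampleRTT = 250 ms, alpha = 1/8
New EstRTT = (1 - alpha) * EstRTT + alpha * SampleRTT
(7/8) * 200 = 175
(1/8) * 250 = 31.25
New EstRTT = 175 + 31.25 = 206.25 ms -> 206.25 ms (2 dp)

206.25


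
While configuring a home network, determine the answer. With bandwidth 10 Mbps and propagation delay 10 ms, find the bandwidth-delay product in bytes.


Given: bandwidth = 10 Mbps, delay = 10 ms
BDP in bits = 10 * 10^6 * 10 / 1000
BDP in bits = 100000
BDP in bytes = 100000 / 8 = 12500

12500


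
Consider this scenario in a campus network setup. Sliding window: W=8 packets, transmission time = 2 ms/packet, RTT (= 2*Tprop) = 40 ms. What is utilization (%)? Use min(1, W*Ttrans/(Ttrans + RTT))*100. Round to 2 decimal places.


Given: W = 8, Ttrans = 2 ms, RTT = 40 ms (= 2 * Tprop, Tprop = 20 ms)
Cycle time = Ttrans + RTT = 2 + 40 = 42 ms (first packet sent until its ACK returns)
W * Ttrans = 8 * 2 = 16 ms of sending per cycle
W * Ttrans / (Ttrans + RTT) = 16 / 42 = 0.380952
U = min(1, 0.380952) = 0.380952
U% = 38.10%

38.10


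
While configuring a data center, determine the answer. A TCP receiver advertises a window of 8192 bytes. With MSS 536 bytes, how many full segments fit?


Given: RWND = 8192 bytes, MSS = 536 bytes
Full segments = floor(RWND / MSS)
Full segments = floor(8192 / 536)
Full segments = floor(15.2836) = 15

15


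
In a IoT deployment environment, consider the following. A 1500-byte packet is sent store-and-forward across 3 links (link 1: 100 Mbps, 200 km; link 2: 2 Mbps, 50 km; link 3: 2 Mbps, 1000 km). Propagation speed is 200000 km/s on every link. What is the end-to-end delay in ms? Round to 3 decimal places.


Packet = 1500 bytes = 12000 bits. Store-and-forward: sum (t_trans + t_prop) per link.
Link 1: t_trans = 12000/(100*10^6) s = 0.1200 ms; t_prop = 200/200000 s = 1.0000 ms; subtotal = 1.1200 ms
Link 2: t_trans = 12000/(2*10^6) s = 6.0000 ms; t_prop = 50/200000 s = 0.2500 ms; subtotal = 6.2500 ms
Link 3: t_trans = 12000/(2*10^6) s = 6.0000 ms; t_prop = 1000/200000 s = 5.0000 ms; subtotal = 11.0000 ms
End-to-end = 1.1200 + 6.2500 + 11.0000 = 18.3700 ms -> 18.370 ms (3 dp)

18.370


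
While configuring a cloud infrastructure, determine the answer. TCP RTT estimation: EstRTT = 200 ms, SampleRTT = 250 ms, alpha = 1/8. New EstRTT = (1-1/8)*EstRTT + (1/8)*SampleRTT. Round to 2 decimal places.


Given: EstRTT = 200 ms, SampleRTT = 250 ms, alpha = 1/8
New EstRTT = (1 - alpha) * EstRTT + alpha * SampleRTT
(7/8) * 200 = 175
(1/8) * 250 = 31.25
New EstRTT = 175 + 31.25 = 206.25 ms -> 206.25 ms (2 dp)

206.25


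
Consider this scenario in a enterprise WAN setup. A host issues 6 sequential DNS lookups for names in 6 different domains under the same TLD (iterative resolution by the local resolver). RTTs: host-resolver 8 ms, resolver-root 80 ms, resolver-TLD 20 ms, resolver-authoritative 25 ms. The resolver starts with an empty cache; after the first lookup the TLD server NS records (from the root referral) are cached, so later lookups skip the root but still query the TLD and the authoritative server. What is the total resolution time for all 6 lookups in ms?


Lookup 1 (cold cache): local + root + TLD + auth = 8 + 80 + 20 + 25 = 133 ms
Lookups 2..6 (TLD NS cached -> skip root; new domain -> still ask TLD and auth): local + TLD + auth = 8 + 20 + 25 = 53 ms each
Remaining 5 lookups: 5 * 53 = 265 ms
Total = 133 + 265 = 398 ms

398


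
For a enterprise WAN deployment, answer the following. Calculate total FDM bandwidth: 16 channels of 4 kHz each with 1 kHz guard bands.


Given: 16 channels, 4 kHz each, guard = 1 kHz
Channel bandwidth = 16 * 4 = 64 kHz
Guard bands = 15 gaps * 1 kHz = 15 kHz
Total = 64 + 15 = 79 kHz

79


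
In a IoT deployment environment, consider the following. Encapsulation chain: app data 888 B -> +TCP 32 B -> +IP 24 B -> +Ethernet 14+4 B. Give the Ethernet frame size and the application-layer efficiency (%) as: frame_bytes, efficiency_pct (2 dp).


TCP segment = 888 + 32 = 920 B
IP packet = 920 + 24 = 944 B
Ethernet frame = 944 + 14 + 4 = 962 B
Efficiency = app / frame = 888 / 962 = 0.923077 = 92.3077% -> 92.31% (2 dp)

962, 92.31


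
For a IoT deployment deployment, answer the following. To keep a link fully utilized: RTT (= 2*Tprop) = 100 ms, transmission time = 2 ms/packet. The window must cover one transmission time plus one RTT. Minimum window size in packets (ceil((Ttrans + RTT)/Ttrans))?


Given: Ttrans = 2 ms, RTT = 100 ms (= 2 * Tprop, Tprop = 50 ms)
Time until first ACK returns = Ttrans + RTT = 2 + 100 = 102 ms
Need W * Ttrans >= Ttrans + RTT  ->  W >= (Ttrans + RTT) / Ttrans
(Ttrans + RTT) / Ttrans = 102 / 2 = 51
W_min = ceil(51) = 51

51


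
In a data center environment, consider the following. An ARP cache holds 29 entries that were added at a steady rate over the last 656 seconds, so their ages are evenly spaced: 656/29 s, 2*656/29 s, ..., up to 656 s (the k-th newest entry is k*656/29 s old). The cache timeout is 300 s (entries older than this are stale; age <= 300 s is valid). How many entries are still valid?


Ages are k * 656/29 s for k = 1..29 (spacing = 22.6207 s).
Entry k is valid iff k * 656/29 <= 300 iff k <= 29 * 300 / 656 = 13.2622
n_valid = floor(13.2622) = 13
(n_stale = 29 - 13 = 16)

13


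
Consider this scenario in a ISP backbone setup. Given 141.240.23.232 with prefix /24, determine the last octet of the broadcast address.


Given: IP = 141.240.23.232, prefix = /24
Host bits = 32 - 24 = 8
Network last octet = 232 AND mask = 0
Host part size = 2^8 - 1 = 255
Broadcast last octet = 0 OR 255 = 255

255


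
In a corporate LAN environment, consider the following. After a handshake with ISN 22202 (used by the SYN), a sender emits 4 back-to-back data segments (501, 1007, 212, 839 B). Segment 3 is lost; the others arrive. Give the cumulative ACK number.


SYN uses sequence number 22202; first data byte = ISN + 1 = 22203.
Segment 1: SEQ = 22203, len = 501 B, covers [22203, 22703]
Segment 2: SEQ = 22704, len = 1007 B, covers [22704, 23710]
Segment 3: SEQ = 23711, len = 212 B, covers [23711, 23922] [LOST]
Segment 4: SEQ = 23923, len = 839 B, covers [23923, 24761]
In-order data received: bytes [22203, 23710] (segments 1..2).
Segment 3 missing -> gap begins at byte 23711; later segments buffered out of order.
Cumulative ACK = next expected in-order byte = 22203 + 501 + 1007 = 23711

23711


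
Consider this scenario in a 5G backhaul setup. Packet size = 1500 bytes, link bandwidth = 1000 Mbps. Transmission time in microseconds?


Given: packet = 1500 bytes, bandwidth = 1000 Mbps
Packet in bits = 1500 * 8 = 12000 bits
Bandwidth = 1000 * 10^6 = 1000000000 bps
Time = 12000 / 1000000000 seconds
Time in us = 12000 * 10^6 / 1000000000 = 12

12


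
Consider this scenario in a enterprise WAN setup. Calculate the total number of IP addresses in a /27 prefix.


Given: CIDR prefix /27
Host bits = 32 - 27 = 5
Total addresses = 2^5 = 32

32


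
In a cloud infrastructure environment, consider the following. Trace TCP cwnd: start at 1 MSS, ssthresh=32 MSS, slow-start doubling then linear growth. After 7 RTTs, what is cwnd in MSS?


RTT 0: cwnd = 1 MSS (initial)
RTT 1: cwnd = 2 MSS (slow start, doubled)
RTT 2: cwnd = 4 MSS (slow start, doubled)
RTT 3: cwnd = 8 MSS (slow start, doubled)
RTT 4: cwnd = 16 MSS (slow start, doubled)
RTT 5: cwnd = 32 MSS (slow start, doubled)
RTT 6: cwnd = 33 MSS (congestion avoidance, +1)
RTT 7: cwnd = 34 MSS (congestion avoidance, +1)

34


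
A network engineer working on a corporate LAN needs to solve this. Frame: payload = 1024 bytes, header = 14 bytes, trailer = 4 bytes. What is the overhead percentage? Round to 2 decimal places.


Given: payload = 1024 B, header = 14 B, trailer = 4 B
Overhead bytes = header + trailer = 14 + 4 = 18
Total frame = payload + overhead = 1024 + 18 = 1042
Overhead % = 18 / 1042 * 100 = 1.7274% -> 1.73% (2 dp)

1.73


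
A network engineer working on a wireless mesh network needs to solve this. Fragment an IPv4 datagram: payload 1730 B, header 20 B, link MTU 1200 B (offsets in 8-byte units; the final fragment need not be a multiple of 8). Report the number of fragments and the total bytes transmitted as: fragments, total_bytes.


Max data per non-final fragment = floor((MTU - header)/8)*8 = floor((1200 - 20)/8)*8 = floor(1180/8)*8 = 1176 B
Final fragment needs no 8-byte alignment: it can carry up to MTU - header = 1180 B
Non-final fragments needed = ceil((payload - 1180) / 1176) = ceil(550/1176) = ceil(0.4677) = 1
Number of fragments = 1 + 1 = 2
Fragment sizes (data): 1 * 1176 B + 554 B (last, 554 <= 1180 OK)
Total bytes sent = payload + n_frags * header = 1730 + 2*20 = 1730 + 40 = 1770 B

2, 1770


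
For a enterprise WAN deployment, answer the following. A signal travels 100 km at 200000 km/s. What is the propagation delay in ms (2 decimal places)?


Given: distance = 100 km, speed = 200000 km/s
Delay = distance / speed = 100 / 200000 seconds
Delay in ms = 100 * 1000 / 200000
Delay = 0.5000 ms
Rounded to 2 dp = 0.50 ms

0.50


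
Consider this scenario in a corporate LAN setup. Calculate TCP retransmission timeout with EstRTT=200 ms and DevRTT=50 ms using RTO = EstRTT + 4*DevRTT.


Given: EstRTT = 200 ms, DevRTT = 50 ms
Timeout = EstRTT + 4 * DevRTT
4 * DevRTT = 4 * 50 = 200
Timeout = 200 + 200 = 400 ms

400


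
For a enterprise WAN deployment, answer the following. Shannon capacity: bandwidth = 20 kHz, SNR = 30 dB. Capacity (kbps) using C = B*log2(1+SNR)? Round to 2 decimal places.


Given: B = 20 kHz, SNR = 30 dB
SNR linear = 10^(30/10) = 1000
1 + SNR = 1001
log2(1001) = 9.9672262588
C = 20 * 1000 * 9.9672262588 = 199344.5252 bps
C = 199.344525 kbps -> 199.34 kbps (2 dp)

199.34


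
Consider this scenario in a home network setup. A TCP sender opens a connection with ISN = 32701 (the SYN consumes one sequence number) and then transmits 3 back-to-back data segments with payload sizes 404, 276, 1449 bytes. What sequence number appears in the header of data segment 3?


The SYN occupies sequence number ISN = 32701, so the first data byte is ISN + 1 = 32702.
SEQ of data segment i = (ISN + 1) + sum of payload sizes of segments 1..i-1.
Segment 1: SEQ = 32702, payload = 404 bytes
Segment 2: SEQ = 33106, payload = 276 bytes
Segment 3: SEQ = 33382, payload = 1449 bytes
SEQ of segment 3 = 32702 + 404 + 276 = 33382

33382


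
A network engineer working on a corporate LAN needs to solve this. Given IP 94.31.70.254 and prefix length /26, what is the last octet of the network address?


Given: IP = 94.31.70.254, prefix = /26
Subnet mask = 255.255.255.192
Last octet of IP: 254
Last octet of mask: 192
Network last octet = 254 AND 192 = 192

192


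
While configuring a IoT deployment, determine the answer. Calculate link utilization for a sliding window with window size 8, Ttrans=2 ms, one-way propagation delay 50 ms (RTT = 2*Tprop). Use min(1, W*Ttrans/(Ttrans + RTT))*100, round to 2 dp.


Given: W = 8, Ttrans = 2 ms, RTT = 100 ms (= 2 * Tprop, Tprop = 50 ms)
Cycle time = Ttrans + RTT = 2 + 100 = 102 ms (first packet sent until its ACK returns)
W * Ttrans = 8 * 2 = 16 ms of sending per cycle
W * Ttrans / (Ttrans + RTT) = 16 / 102 = 0.156863
U = min(1, 0.156863) = 0.156863
U% = 15.69%

15.69


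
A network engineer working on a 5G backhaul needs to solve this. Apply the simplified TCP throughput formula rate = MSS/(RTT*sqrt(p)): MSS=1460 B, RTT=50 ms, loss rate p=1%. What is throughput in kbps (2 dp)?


Given: MSS = 1460 bytes, RTT = 50 ms, loss = 1%
RTT in seconds = 50 / 1000 = 0.05
Loss rate = 1% = 0.01
sqrt(loss) = sqrt(0.01) = 0.1
Throughput (bytes/s) = 1460 / (0.05 * 0.1) = 292000.0000
Throughput (kbps) = 292000.0000 * 8 / 1000 = 2336.000000 -> 2336.00 kbps (2 dp)

2336.00


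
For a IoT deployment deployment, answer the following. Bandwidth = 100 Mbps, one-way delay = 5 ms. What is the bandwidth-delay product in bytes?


Given: bandwidth = 100 Mbps, delay = 5 ms
BDP in bits = 100 * 10^6 * 5 / 1000
BDP in bits = 500000
BDP in bytes = 500000 / 8 = 62500

62500


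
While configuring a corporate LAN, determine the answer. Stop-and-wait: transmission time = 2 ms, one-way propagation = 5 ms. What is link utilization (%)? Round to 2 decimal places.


Given: Ttrans = 2 ms, Tprop = 5 ms
RTT = 2 * Tprop = 2 * 5 = 10 ms
U = Ttrans / (Ttrans + RTT)
U = 2 / (2 + 10)
U = 2 / 12 = 0.166667
U% = 16.67%

16.67


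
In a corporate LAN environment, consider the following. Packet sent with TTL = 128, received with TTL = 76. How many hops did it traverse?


Given: initial TTL = 128, received TTL = 76
Hops = initial TTL - received TTL
Hops = 128 - 76 = 52

52


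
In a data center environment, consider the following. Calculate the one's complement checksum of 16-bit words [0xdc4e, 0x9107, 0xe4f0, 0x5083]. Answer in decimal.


Given words: [0xdc4e, 0x9107, 0xe4f0, 0x5083]
Step 1: Sum all words
Raw sum = 56398 + 37127 + 58608 + 20611 = 172744
Step 2: Fold carry: (41672 + 2) = 41674
One's complement = ~41674 & 0xFFFF = 23861

23861


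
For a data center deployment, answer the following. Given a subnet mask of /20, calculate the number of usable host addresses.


Given: subnet mask /20
Host bits = 32 - 20 = 12
Total addresses = 2^12 = 4096
Usable hosts = 4096 - 2 (network + broadcast) = 4094

4094


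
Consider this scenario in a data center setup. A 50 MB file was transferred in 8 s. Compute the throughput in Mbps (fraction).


Given: file = 50 MB, time = 8 s
File in Mb = 50 * 8 = 400 Mb
Throughput = 400 / 8 Mbps
Throughput = 50 Mbps

50


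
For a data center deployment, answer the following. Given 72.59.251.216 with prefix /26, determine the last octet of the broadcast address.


Given: IP = 72.59.251.216, prefix = /26
Host bits = 32 - 26 = 6
Network last octet = 216 AND mask = 192
Host part size = 2^6 - 1 = 63
Broadcast last octet = 192 OR 63 = 255

255


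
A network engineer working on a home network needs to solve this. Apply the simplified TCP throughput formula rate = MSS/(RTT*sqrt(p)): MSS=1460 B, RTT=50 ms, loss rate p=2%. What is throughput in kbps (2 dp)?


Given: MSS = 1460 bytes, RTT = 50 ms, loss = 2%
RTT in seconds = 50 / 1000 = 0.05
Loss rate = 2% = 0.02
sqrt(loss) = sqrt(0.02) = 0.141421356237
Throughput (bytes/s) = 1460 / (0.05 * 0.141421356237) = 206475.1801
Throughput (kbps) = 206475.1801 * 8 / 1000 = 1651.801441 -> 1651.80 kbps (2 dp)

1651.80


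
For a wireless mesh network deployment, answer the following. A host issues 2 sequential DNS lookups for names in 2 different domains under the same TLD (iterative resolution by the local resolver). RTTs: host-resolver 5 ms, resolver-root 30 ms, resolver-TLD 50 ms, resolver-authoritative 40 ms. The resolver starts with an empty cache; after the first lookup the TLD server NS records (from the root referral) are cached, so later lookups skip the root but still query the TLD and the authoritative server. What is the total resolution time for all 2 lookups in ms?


Lookup 1 (cold cache): local + root + TLD + auth = 5 + 30 + 50 + 40 = 125 ms
Lookups 2..2 (TLD NS cached -> skip root; new domain -> still ask TLD and auth): local + TLD + auth = 5 + 50 + 40 = 95 ms each
Remaining 1 lookups: 1 * 95 = 95 ms
Total = 125 + 95 = 220 ms

220


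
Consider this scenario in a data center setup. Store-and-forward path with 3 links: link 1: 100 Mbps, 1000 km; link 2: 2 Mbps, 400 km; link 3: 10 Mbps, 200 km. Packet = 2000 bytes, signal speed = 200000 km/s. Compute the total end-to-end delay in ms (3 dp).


Packet = 2000 bytes = 16000 bits. Store-and-forward: sum (t_trans + t_prop) per link.
Link 1: t_trans = 16000/(100*10^6) s = 0.1600 ms; t_prop = 1000/200000 s = 5.0000 ms; subtotal = 5.1600 ms
Link 2: t_trans = 16000/(2*10^6) s = 8.0000 ms; t_prop = 400/200000 s = 2.0000 ms; subtotal = 10.0000 ms
Link 3: t_trans = 16000/(10*10^6) s = 1.6000 ms; t_prop = 200/200000 s = 1.0000 ms; subtotal = 2.6000 ms
End-to-end = 5.1600 + 10.0000 + 2.6000 = 17.7600 ms -> 17.760 ms (3 dp)

17.760


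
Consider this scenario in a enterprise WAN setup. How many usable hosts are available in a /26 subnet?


Given: subnet mask /26
Host bits = 32 - 26 = 6
Total addresses = 2^6 = 64
Usable hosts = 64 - 2 (network + broadcast) = 62

62


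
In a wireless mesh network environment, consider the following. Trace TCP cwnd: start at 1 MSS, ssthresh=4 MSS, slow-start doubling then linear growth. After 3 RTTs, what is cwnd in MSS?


RTT 0: cwnd = 1 MSS (initial)
RTT 1: cwnd = 2 MSS (slow start, doubled)
RTT 2: cwnd = 4 MSS (slow start, doubled)
RTT 3: cwnd = 5 MSS (congestion avoidance, +1)

5


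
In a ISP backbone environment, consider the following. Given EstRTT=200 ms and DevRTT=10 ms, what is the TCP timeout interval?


Given: EstRTT = 200 ms, DevRTT = 10 ms
Timeout = EstRTT + 4 * DevRTT
4 * DevRTT = 4 * 10 = 40
Timeout = 200 + 40 = 240 ms

240


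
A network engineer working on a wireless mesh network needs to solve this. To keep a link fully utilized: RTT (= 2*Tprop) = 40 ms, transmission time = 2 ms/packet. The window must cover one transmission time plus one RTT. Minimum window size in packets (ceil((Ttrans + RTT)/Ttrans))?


Given: Ttrans = 2 ms, RTT = 40 ms (= 2 * Tprop, Tprop = 20 ms)
Time until first ACK returns = Ttrans + RTT = 2 + 40 = 42 ms
Need W * Ttrans >= Ttrans + RTT  ->  W >= (Ttrans + RTT) / Ttrans
(Ttrans + RTT) / Ttrans = 42 / 2 = 21
W_min = ceil(21) = 21

21


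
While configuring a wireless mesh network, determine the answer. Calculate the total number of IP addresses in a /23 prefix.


Given: CIDR prefix /23
Host bits = 32 - 23 = 9
Total addresses = 2^9 = 512

512


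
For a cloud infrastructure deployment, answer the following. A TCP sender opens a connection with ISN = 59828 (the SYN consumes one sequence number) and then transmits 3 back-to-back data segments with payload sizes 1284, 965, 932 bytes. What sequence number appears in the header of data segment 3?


The SYN occupies sequence number ISN = 59828, so the first data byte is ISN + 1 = 59829.
SEQ of data segment i = (ISN + 1) + sum of payload sizes of segments 1..i-1.
Segment 1: SEQ = 59829, payload = 1284 bytes
Segment 2: SEQ = 61113, payload = 965 bytes
Segment 3: SEQ = 62078, payload = 932 bytes
SEQ of segment 3 = 59829 + 1284 + 965 = 62078

62078


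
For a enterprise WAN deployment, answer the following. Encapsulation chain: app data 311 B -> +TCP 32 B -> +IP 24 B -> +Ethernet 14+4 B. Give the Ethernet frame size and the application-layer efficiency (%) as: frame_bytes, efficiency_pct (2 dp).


TCP segment = 311 + 32 = 343 B
IP packet = 343 + 24 = 367 B
Ethernet frame = 367 + 14 + 4 = 385 B
Efficiency = app / frame = 311 / 385 = 0.807792 = 80.7792% -> 80.78% (2 dp)

385, 80.78


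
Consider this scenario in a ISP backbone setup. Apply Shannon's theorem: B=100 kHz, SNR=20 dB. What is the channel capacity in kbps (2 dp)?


Given: B = 100 kHz, SNR = 20 dB
SNR linear = 10^(20/10) = 100
1 + SNR = 101
log2(101) = 6.6582114828
C = 100 * 1000 * 6.6582114828 = 665821.1483 bps
C = 665.821148 kbps -> 665.82 kbps (2 dp)

665.82


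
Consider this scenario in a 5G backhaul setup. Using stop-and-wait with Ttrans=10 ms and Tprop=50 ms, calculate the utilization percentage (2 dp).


Given: Ttrans = 10 ms, Tprop = 50 ms
RTT = 2 * Tprop = 2 * 50 = 100 ms
U = Ttrans / (Ttrans + RTT)
U = 10 / (10 + 100)
U = 10 / 110 = 0.090909
U% = 9.09%

9.09


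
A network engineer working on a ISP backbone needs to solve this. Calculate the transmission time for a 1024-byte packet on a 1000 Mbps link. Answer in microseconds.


Given: packet = 1024 bytes, bandwidth = 1000 Mbps
Packet in bits = 1024 * 8 = 8192 bits
Bandwidth = 1000 * 10^6 = 1000000000 bps
Time = 8192 / 1000000000 seconds
Time in us = 8192 * 10^6 / 1000000000 = 8.192

8.192


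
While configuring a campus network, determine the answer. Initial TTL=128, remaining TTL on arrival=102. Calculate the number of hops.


Given: initial TTL = 128, received TTL = 102
Hops = initial TTL - received TTL
Hops = 128 - 102 = 26

26


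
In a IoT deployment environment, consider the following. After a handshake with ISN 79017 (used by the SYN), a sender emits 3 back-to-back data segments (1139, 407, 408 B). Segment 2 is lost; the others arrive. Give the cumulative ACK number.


SYN uses sequence number 79017; first data byte = ISN + 1 = 79018.
Segment 1: SEQ = 79018, len = 1139 B, covers [79018, 80156]
Segment 2: SEQ = 80157, len = 407 B, covers [80157, 80563] [LOST]
Segment 3: SEQ = 80564, len = 408 B, covers [80564, 80971]
In-order data received: bytes [79018, 80156] (segments 1..1).
Segment 2 missing -> gap begins at byte 80157; later segments buffered out of order.
Cumulative ACK = next expected in-order byte = 79018 + 1139 = 80157

80157


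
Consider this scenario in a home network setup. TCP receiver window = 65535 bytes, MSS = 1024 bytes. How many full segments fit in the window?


Given: RWND = 65535 bytes, MSS = 1024 bytes
Full segments = floor(RWND / MSS)
Full segments = floor(65535 / 1024)
Full segments = floor(63.999) = 63

63


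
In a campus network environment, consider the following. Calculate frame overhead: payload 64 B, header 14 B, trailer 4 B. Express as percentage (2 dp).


Given: payload = 64 B, header = 14 B, trailer = 4 B
Overhead bytes = header + trailer = 14 + 4 = 18
Total frame = payload + overhead = 64 + 18 = 82
Overhead % = 18 / 82 * 100 = 21.9512% -> 21.95% (2 dp)

21.95


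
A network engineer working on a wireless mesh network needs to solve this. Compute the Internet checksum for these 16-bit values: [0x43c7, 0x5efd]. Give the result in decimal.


Given words: [0x43c7, 0x5efd]
Step 1: Sum all words
Raw sum = 17351 + 24317 = 41668
One's complement = ~41668 & 0xFFFF = 23867

23867


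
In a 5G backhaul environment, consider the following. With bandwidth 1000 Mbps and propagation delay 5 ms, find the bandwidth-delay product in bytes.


Given: bandwidth = 1000 Mbps, delay = 5 ms
BDP in bits = 1000 * 10^6 * 5 / 1000
BDP in bits = 5000000
BDP in bytes = 5000000 / 8 = 625000

625000


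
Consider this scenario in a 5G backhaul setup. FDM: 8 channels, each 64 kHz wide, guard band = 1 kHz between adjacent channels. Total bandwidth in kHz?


Given: 8 channels, 64 kHz each, guard = 1 kHz
Channel bandwidth = 8 * 64 = 512 kHz
Guard bands = 7 gaps * 1 kHz = 7 kHz
Total = 512 + 7 = 519 kHz

519


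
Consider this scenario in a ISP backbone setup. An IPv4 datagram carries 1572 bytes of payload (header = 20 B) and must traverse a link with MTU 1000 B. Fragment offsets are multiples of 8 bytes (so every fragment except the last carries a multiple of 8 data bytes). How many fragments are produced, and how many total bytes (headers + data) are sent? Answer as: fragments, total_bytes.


Max data per non-final fragment = floor((MTU - header)/8)*8 = floor((1000 - 20)/8)*8 = floor(980/8)*8 = 976 B
Final fragment needs no 8-byte alignment: it can carry up to MTU - header = 980 B
Non-final fragments needed = ceil((payload - 980) / 976) = ceil(592/976) = ceil(0.6066) = 1
Number of fragments = 1 + 1 = 2
Fragment sizes (data): 1 * 976 B + 596 B (last, 596 <= 980 OK)
Total bytes sent = payload + n_frags * header = 1572 + 2*20 = 1572 + 40 = 1612 B

2, 1612


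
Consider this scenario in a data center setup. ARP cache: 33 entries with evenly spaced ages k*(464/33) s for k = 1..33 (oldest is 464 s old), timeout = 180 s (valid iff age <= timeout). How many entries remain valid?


Ages are k * 464/33 s for k = 1..33 (spacing = 14.0606 s).
Entry k is valid iff k * 464/33 <= 180 iff k <= 33 * 180 / 464 = 12.8017
n_valid = floor(12.8017) = 12
(n_stale = 33 - 12 = 21)

12


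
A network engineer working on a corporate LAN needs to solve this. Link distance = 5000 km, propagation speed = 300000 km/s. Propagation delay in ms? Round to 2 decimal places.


Given: distance = 5000 km, speed = 300000 km/s
Delay = distance / speed = 5000 / 300000 seconds
Delay in ms = 5000 * 1000 / 300000
Delay = 16.6667 ms
Rounded to 2 dp = 16.67 ms

16.67


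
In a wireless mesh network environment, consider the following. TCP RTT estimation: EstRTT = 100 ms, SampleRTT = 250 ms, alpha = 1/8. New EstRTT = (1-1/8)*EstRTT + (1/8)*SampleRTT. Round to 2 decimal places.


Given: EstRTT = 100 ms, SampleRTT = 250 ms, alpha = 1/8
New EstRTT = (1 - alpha) * EstRTT + alpha * SampleRTT
(7/8) * 100 = 87.5
(1/8) * 250 = 31.25
New EstRTT = 87.5 + 31.25 = 118.75 ms -> 118.75 ms (2 dp)

118.75


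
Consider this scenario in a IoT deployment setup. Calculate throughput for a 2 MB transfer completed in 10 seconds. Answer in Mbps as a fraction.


Given: file = 2 MB, time = 10 s
File in Mb = 2 * 8 = 16 Mb
Throughput = 16 / 10 Mbps
Throughput = 8/5 Mbps

8/5


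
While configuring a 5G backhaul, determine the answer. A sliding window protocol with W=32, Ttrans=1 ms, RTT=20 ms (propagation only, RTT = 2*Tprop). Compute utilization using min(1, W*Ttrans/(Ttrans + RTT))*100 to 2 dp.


Given: W = 32, Ttrans = 1 ms, RTT = 20 ms (= 2 * Tprop, Tprop = 10 ms)
Cycle time = Ttrans + RTT = 1 + 20 = 21 ms (first packet sent until its ACK returns)
W * Ttrans = 32 * 1 = 32 ms of sending per cycle
W * Ttrans / (Ttrans + RTT) = 32 / 21 = 1.523810
U = min(1, 1.523810) = 1.000000
U% = 100.00%

100.00


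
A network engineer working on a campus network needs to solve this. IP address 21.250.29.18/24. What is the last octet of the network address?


Given: IP = 21.250.29.18, prefix = /24
Subnet mask = 255.255.255.0
Last octet of IP: 18
Last octet of mask: 0
Network last octet = 18 AND 0 = 0

0


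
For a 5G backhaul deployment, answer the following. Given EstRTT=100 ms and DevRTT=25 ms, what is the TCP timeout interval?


Given: EstRTT = 100 ms, DevRTT = 25 ms
Timeout = EstRTT + 4 * DevRTT
4 * DevRTT = 4 * 25 = 100
Timeout = 100 + 100 = 200 ms

200


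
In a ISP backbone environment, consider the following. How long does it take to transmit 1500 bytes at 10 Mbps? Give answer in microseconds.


Given: packet = 1500 bytes, bandwidth = 10 Mbps
Packet in bits = 1500 * 8 = 12000 bits
Bandwidth = 10 * 10^6 = 10000000 bps
Time = 12000 / 10000000 seconds
Time in us = 12000 * 10^6 / 10000000 = 1200

1200


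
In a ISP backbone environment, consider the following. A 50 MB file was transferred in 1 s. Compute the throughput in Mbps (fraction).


Given: file = 50 MB, time = 1 s
File in Mb = 50 * 8 = 400 Mb
Throughput = 400 / 1 Mbps
Throughput = 400 Mbps

400


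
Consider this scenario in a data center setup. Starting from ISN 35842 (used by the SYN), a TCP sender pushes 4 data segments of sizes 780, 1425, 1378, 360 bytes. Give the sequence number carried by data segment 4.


The SYN occupies sequence number ISN = 35842, so the first data byte is ISN + 1 = 35843.
SEQ of data segment i = (ISN + 1) + sum of payload sizes of segments 1..i-1.
Segment 1: SEQ = 35843, payload = 780 bytes
Segment 2: SEQ = 36623, payload = 1425 bytes
Segment 3: SEQ = 38048, payload = 1378 bytes
Segment 4: SEQ = 39426, payload = 360 bytes
SEQ of segment 4 = 35843 + 780 + 1425 + 1378 = 39426

39426


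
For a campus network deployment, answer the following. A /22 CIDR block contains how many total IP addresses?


Given: CIDR prefix /22
Host bits = 32 - 22 = 10
Total addresses = 2^10 = 1024

1024


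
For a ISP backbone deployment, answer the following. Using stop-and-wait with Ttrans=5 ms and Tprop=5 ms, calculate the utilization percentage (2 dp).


Given: Ttrans = 5 ms, Tprop = 5 ms
RTT = 2 * Tprop = 2 * 5 = 10 ms
U = Ttrans / (Ttrans + RTT)
U = 5 / (5 + 10)
U = 5 / 15 = 0.333333
U% = 33.33%

33.33


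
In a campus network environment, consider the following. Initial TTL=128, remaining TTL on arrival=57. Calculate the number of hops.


Given: initial TTL = 128, received TTL = 57
Hops = initial TTL - received TTL
Hops = 128 - 57 = 71

71


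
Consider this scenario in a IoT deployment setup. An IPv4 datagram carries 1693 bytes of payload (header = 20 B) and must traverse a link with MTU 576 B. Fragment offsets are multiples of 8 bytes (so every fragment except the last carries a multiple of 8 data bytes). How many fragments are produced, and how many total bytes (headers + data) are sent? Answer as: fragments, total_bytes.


Max data per non-final fragment = floor((MTU - header)/8)*8 = floor((576 - 20)/8)*8 = floor(556/8)*8 = 552 B
Final fragment needs no 8-byte alignment: it can carry up to MTU - header = 556 B
Non-final fragments needed = ceil((payload - 556) / 552) = ceil(1137/552) = ceil(2.0598) = 3
Number of fragments = 3 + 1 = 4
Fragment sizes (data): 3 * 552 B + 37 B (last, 37 <= 556 OK)
Total bytes sent = payload + n_frags * header = 1693 + 4*20 = 1693 + 80 = 1773 B

4, 1773


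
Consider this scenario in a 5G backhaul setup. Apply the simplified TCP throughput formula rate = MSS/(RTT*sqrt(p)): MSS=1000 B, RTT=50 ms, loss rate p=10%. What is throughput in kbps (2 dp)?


Given: MSS = 1000 bytes, RTT = 50 ms, loss = 10%
RTT in seconds = 50 / 1000 = 0.05
Loss rate = 10% = 0.1
sqrt(loss) = sqrt(0.1) = 0.316227766017
Throughput (bytes/s) = 1000 / (0.05 * 0.316227766017) = 63245.5532
Throughput (kbps) = 63245.5532 * 8 / 1000 = 505.964426 -> 505.96 kbps (2 dp)

505.96


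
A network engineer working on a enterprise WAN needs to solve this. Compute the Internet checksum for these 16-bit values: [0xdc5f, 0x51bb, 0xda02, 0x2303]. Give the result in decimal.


Given words: [0xdc5f, 0x51bb, 0xda02, 0x2303]
Step 1: Sum all words
Raw sum = 56415 + 20923 + 55810 + 8963 = 142111
Step 2: Fold carry: (11039 + 2) = 11041
One's complement = ~11041 & 0xFFFF = 54494

54494


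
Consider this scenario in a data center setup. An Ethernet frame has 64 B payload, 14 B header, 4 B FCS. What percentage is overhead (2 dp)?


Given: payload = 64 B, header = 14 B, trailer = 4 B
Overhead bytes = header + trailer = 14 + 4 = 18
Total frame = payload + overhead = 64 + 18 = 82
Overhead % = 18 / 82 * 100 = 21.9512% -> 21.95% (2 dp)

21.95


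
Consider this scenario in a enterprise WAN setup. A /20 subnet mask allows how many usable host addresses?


Given: subnet mask /20
Host bits = 32 - 20 = 12
Total addresses = 2^12 = 4096
Usable hosts = 4096 - 2 (network + broadcast) = 4094

4094


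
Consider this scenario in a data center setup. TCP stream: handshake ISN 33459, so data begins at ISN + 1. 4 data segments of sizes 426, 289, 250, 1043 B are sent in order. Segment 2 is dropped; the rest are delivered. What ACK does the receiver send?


SYN uses sequence number 33459; first data byte = ISN + 1 = 33460.
Segment 1: SEQ = 33460, len = 426 B, covers [33460, 33885]
Segment 2: SEQ = 33886, len = 289 B, covers [33886, 34174] [LOST]
Segment 3: SEQ = 34175, len = 250 B, covers [34175, 34424]
Segment 4: SEQ = 34425, len = 1043 B, covers [34425, 35467]
In-order data received: bytes [33460, 33885] (segments 1..1).
Segment 2 missing -> gap begins at byte 33886; later segments buffered out of order.
Cumulative ACK = next expected in-order byte = 33460 + 426 = 33886

33886


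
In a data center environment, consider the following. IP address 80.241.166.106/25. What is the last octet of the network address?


Given: IP = 80.241.166.106, prefix = /25
Subnet mask = 255.255.255.128
Last octet of IP: 106
Last octet of mask: 128
Network last octet = 106 AND 128 = 0

0


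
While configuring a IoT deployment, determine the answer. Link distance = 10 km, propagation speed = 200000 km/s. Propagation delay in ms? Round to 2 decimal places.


Given: distance = 10 km, speed = 200000 km/s
Delay = distance / speed = 10 / 200000 seconds
Delay in ms = 10 * 1000 / 200000
Delay = 0.0500 ms
Rounded to 2 dp = 0.05 ms

0.05


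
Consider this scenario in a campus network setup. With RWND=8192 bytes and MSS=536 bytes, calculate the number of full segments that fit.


Given: RWND = 8192 bytes, MSS = 536 bytes
Full segments = floor(RWND / MSS)
Full segments = floor(8192 / 536)
Full segments = floor(15.2836) = 15

15


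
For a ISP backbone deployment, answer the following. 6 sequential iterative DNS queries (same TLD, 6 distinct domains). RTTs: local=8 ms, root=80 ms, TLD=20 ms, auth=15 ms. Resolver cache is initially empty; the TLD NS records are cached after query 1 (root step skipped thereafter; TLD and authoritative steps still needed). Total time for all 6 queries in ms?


Lookup 1 (cold cache): local + root + TLD + auth = 8 + 80 + 20 + 15 = 123 ms
Lookups 2..6 (TLD NS cached -> skip root; new domain -> still ask TLD and auth): local + TLD + auth = 8 + 20 + 15 = 43 ms each
Remaining 5 lookups: 5 * 43 = 215 ms
Total = 123 + 215 = 338 ms

338


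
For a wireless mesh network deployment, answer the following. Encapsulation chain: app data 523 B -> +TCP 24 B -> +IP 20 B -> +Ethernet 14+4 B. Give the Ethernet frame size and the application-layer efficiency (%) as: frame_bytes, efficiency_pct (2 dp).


TCP segment = 523 + 24 = 547 B
IP packet = 547 + 20 = 567 B
Ethernet frame = 567 + 14 + 4 = 585 B
Efficiency = app / frame = 523 / 585 = 0.894017 = 89.4017% -> 89.40% (2 dp)

585, 89.40


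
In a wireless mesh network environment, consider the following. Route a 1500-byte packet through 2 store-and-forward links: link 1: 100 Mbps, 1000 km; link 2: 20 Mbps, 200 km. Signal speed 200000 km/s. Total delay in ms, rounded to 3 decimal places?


Packet = 1500 bytes = 12000 bits. Store-and-forward: sum (t_trans + t_prop) per link.
Link 1: t_trans = 12000/(100*10^6) s = 0.1200 ms; t_prop = 1000/200000 s = 5.0000 ms; subtotal = 5.1200 ms
Link 2: t_trans = 12000/(20*10^6) s = 0.6000 ms; t_prop = 200/200000 s = 1.0000 ms; subtotal = 1.6000 ms
End-to-end = 5.1200 + 1.6000 = 6.7200 ms -> 6.720 ms (3 dp)

6.720


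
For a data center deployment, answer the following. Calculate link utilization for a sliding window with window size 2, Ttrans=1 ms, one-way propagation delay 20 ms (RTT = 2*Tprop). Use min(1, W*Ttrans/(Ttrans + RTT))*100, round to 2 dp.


Given: W = 2, Ttrans = 1 ms, RTT = 40 ms (= 2 * Tprop, Tprop = 20 ms)
Cycle time = Ttrans + RTT = 1 + 40 = 41 ms (first packet sent until its ACK returns)
W * Ttrans = 2 * 1 = 2 ms of sending per cycle
W * Ttrans / (Ttrans + RTT) = 2 / 41 = 0.048780
U = min(1, 0.048780) = 0.048780
U% = 4.88%

4.88


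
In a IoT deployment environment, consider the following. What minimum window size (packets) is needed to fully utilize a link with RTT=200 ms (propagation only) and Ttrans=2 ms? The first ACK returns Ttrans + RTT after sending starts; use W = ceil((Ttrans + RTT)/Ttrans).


Given: Ttrans = 2 ms, RTT = 200 ms (= 2 * Tprop, Tprop = 100 ms)
Time until first ACK returns = Ttrans + RTT = 2 + 200 = 202 ms
Need W * Ttrans >= Ttrans + RTT  ->  W >= (Ttrans + RTT) / Ttrans
(Ttrans + RTT) / Ttrans = 202 / 2 = 101
W_min = ceil(101) = 101

101


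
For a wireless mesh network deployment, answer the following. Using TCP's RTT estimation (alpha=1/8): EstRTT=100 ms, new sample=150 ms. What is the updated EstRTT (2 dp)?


Given: EstRTT = 100 ms, SampleRTT = 150 ms, alpha = 1/8
New EstRTT = (1 - alpha) * EstRTT + alpha * SampleRTT
(7/8) * 100 = 87.5
(1/8) * 150 = 18.75
New EstRTT = 87.5 + 18.75 = 106.25 ms -> 106.25 ms (2 dp)

106.25


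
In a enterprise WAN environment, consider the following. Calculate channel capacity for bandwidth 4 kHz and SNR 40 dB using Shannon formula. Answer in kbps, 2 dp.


Given: B = 4 kHz, SNR = 40 dB
SNR linear = 10^(40/10) = 10000
1 + SNR = 10001
log2(10001) = 13.2878566418
C = 4 * 1000 * 13.2878566418 = 53151.4266 bps
C = 53.151427 kbps -> 53.15 kbps (2 dp)

53.15


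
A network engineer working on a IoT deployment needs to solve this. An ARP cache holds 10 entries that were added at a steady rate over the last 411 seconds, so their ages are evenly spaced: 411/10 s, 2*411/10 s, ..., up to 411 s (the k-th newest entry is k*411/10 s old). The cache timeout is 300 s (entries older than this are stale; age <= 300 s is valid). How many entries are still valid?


Ages are k * 411/10 s for k = 1..10 (spacing = 41.1000 s).
Entry k is valid iff k * 411/10 <= 300 iff k <= 10 * 300 / 411 = 7.2993
n_valid = floor(7.2993) = 7
(n_stale = 10 - 7 = 3)

7


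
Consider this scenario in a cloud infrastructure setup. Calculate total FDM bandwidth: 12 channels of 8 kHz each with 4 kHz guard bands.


Given: 12 channels, 8 kHz each, guard = 4 kHz
Channel bandwidth = 12 * 8 = 96 kHz
Guard bands = 11 gaps * 4 kHz = 44 kHz
Total = 96 + 44 = 140 kHz

140


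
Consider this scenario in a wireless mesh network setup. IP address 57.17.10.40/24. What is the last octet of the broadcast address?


Given: IP = 57.17.10.40, prefix = /24
Host bits = 32 - 24 = 8
Network last octet = 40 AND mask = 0
Host part size = 2^8 - 1 = 255
Broadcast last octet = 0 OR 255 = 255

255
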